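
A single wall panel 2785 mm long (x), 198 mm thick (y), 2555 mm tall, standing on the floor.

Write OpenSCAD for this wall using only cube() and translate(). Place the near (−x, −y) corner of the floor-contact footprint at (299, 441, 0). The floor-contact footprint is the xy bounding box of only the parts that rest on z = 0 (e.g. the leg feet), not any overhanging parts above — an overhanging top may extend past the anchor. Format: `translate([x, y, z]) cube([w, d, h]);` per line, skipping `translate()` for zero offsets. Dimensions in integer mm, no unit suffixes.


translate([299, 441, 0]) cube([2785, 198, 2555]);


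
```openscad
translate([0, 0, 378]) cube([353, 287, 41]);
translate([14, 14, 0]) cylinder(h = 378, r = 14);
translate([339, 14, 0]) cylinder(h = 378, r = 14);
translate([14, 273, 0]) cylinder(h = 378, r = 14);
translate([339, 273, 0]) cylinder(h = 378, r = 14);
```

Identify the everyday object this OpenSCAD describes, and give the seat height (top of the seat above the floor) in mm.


A stool. The seat height is 419 mm.

A 353×287×41 slab at z = 378 on four corner cylinders — a stool. The seat top is 378 + 41 = 419 mm.


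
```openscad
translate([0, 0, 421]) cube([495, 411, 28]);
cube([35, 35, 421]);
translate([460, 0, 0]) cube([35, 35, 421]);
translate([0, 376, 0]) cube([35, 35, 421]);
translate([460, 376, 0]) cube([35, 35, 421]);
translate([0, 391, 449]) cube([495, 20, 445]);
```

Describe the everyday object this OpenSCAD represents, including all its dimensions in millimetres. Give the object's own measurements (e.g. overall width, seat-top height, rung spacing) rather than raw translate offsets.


A chair. The seat is a 495×411×28 mm slab with its top at z = 449 mm, on four 35×35 mm corner legs (flush with the seat edges, standing on z = 0). A flat backrest 20 mm thick, 445 mm tall, spans the full seat width and rises from the seat top along its +y edge, rear face flush with the rear of the seat.


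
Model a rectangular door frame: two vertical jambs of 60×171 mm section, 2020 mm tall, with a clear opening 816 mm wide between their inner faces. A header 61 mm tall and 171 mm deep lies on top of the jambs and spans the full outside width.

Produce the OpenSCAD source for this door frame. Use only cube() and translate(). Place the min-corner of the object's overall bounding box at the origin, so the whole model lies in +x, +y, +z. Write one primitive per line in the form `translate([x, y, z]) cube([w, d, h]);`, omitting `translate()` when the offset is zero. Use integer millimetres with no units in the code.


cube([60, 171, 2020]);
translate([876, 0, 0]) cube([60, 171, 2020]);
translate([0, 0, 2020]) cube([936, 171, 61]);


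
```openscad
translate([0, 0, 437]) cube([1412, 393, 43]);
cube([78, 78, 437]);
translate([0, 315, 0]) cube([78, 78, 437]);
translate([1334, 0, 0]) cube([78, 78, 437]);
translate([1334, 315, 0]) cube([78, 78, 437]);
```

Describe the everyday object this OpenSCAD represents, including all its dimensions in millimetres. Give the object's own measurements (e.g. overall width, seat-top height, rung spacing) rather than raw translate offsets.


A long wooden bench with a 1412 mm (x) × 393 mm (y) seat, 43 mm thick, its top surface 480 mm above the floor. Four 78 mm square legs at the seat corners, flush with the edges, run from z = 0 to the seat underside.


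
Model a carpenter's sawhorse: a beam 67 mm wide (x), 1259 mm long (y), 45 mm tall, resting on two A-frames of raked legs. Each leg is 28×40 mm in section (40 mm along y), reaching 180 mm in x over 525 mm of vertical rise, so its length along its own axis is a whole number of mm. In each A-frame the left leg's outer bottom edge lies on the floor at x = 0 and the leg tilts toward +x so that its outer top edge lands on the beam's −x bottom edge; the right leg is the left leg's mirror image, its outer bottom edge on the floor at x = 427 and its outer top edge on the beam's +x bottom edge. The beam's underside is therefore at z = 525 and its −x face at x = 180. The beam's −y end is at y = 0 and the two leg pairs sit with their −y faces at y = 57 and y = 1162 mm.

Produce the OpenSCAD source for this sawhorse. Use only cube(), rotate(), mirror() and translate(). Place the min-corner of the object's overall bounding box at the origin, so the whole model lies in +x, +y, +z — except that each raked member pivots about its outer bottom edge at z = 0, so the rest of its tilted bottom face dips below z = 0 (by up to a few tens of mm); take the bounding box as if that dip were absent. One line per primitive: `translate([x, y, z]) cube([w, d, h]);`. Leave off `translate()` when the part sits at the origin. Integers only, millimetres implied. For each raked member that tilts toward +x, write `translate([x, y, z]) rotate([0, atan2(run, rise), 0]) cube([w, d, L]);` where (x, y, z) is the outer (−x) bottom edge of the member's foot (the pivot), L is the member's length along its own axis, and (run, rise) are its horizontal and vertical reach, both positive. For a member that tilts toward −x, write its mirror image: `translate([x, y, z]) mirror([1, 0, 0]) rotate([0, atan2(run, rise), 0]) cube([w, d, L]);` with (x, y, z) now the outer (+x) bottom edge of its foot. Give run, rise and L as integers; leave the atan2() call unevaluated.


translate([180, 0, 525]) cube([67, 1259, 45]);
translate([0, 57, 0]) rotate([0, atan2(180, 525), 0]) cube([28, 40, 555]);
translate([427, 57, 0]) mirror([1, 0, 0]) rotate([0, atan2(180, 525), 0]) cube([28, 40, 555]);
translate([0, 1162, 0]) rotate([0, atan2(180, 525), 0]) cube([28, 40, 555]);
translate([427, 1162, 0]) mirror([1, 0, 0]) rotate([0, atan2(180, 525), 0]) cube([28, 40, 555]);


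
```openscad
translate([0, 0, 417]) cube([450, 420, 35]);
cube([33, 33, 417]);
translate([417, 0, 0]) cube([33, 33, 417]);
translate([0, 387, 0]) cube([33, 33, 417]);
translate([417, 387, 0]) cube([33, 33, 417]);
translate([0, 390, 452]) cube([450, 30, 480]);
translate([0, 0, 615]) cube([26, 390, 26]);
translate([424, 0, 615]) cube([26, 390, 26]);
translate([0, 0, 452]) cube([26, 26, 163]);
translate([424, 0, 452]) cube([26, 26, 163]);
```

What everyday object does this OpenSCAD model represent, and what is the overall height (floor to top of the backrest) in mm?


A chair. The overall height is 932 mm.

A slab on four corner posts with a tall panel at the back — a chair. The seat slab sits at z = 417 with thickness 35, and the 480 mm backrest starts at the seat top, so the overall height is 417 + 35 + 480 = 932 mm.


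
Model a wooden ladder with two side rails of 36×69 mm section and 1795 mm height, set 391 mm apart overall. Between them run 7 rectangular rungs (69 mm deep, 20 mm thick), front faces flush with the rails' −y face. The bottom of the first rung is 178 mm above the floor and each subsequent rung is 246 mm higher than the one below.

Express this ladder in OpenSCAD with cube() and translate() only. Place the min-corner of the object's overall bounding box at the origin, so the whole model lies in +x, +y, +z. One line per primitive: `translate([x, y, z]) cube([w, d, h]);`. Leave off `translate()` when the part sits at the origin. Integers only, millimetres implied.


cube([36, 69, 1795]);
translate([355, 0, 0]) cube([36, 69, 1795]);
translate([36, 0, 178]) cube([319, 69, 20]);
translate([36, 0, 424]) cube([319, 69, 20]);
translate([36, 0, 670]) cube([319, 69, 20]);
translate([36, 0, 916]) cube([319, 69, 20]);
translate([36, 0, 1162]) cube([319, 69, 20]);
translate([36, 0, 1408]) cube([319, 69, 20]);
translate([36, 0, 1654]) cube([319, 69, 20]);


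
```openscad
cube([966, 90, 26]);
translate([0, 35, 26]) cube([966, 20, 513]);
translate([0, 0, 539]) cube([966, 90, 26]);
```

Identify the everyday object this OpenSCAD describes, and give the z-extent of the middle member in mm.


An I-beam. The web height is 513 mm.

Two wide flanges with a thin centred web — an I-beam. Overall 565 mm minus two 26 mm flanges gives a web of 565 − 2·26 = 513 mm.


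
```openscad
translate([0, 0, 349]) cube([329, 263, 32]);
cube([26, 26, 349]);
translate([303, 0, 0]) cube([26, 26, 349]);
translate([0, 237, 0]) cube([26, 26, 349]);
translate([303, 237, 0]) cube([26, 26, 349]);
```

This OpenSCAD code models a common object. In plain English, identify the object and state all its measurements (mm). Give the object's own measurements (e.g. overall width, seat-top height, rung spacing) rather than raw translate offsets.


A four-legged stool. The seat is a 329×263×32 mm slab whose top surface is at z = 381 mm; four square legs, each 26×26 mm in cross-section, run from the floor (z = 0) to the underside of the seat, each flush with a corner of the seat.


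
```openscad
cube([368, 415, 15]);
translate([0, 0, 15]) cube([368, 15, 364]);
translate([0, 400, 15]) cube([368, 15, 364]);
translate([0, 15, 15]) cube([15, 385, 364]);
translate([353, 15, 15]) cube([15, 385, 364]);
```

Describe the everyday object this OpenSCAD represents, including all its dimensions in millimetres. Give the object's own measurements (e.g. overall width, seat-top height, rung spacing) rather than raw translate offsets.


An open-topped rectangular box: outside dimensions 368×415×379 mm, with a uniform wall and base thickness of 15 mm. The base is a full 368×415 slab on the floor; four walls sit on top of the base. The front and back walls (the −y and +y sides) span the full width; the two side walls fit between them.


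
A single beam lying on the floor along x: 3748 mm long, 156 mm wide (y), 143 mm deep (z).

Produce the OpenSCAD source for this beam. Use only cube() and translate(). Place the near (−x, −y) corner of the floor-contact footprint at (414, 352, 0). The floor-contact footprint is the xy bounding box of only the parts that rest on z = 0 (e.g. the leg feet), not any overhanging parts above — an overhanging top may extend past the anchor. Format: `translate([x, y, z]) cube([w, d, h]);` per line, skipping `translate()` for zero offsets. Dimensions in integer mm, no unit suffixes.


translate([414, 352, 0]) cube([3748, 156, 143]);


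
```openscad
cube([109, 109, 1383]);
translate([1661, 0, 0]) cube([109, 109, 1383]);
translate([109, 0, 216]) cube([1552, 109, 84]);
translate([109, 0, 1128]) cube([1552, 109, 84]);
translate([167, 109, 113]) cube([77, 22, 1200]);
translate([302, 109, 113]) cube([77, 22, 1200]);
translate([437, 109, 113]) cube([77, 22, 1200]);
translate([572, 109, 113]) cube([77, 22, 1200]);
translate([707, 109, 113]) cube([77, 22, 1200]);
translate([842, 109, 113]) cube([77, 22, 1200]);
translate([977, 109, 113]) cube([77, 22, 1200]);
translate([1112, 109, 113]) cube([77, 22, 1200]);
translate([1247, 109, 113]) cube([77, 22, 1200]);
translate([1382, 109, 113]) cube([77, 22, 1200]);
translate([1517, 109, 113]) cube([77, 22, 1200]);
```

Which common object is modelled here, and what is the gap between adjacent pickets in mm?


A fence section. The picket gap is 58 mm.

Two posts, two rails, 11 pickets — a fence section. Span 1552 mm holds 11 pickets of 77 mm with 12 equal gaps: ⌊(1552 − 11·77) / 12⌋ = 58 mm.


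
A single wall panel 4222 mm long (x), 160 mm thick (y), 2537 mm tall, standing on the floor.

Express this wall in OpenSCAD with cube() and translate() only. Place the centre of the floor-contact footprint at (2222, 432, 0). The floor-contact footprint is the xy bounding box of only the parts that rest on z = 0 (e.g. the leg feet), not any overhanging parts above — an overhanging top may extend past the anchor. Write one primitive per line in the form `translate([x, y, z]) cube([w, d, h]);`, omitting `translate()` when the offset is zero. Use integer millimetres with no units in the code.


translate([111, 352, 0]) cube([4222, 160, 2537]);


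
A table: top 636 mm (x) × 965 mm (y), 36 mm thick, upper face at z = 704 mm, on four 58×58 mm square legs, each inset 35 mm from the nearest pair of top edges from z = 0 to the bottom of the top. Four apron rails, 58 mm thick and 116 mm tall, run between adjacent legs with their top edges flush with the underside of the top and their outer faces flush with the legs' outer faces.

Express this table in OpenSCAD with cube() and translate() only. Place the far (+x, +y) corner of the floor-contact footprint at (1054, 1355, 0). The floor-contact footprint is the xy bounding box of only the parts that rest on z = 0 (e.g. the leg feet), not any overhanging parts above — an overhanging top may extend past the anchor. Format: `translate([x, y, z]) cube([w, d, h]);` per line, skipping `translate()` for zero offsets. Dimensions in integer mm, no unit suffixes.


// leg_h = 704 - 36 = 668
// apron z = 668 - 116 = 552
translate([453, 425, 668]) cube([636, 965, 36]);
translate([488, 460, 0]) cube([58, 58, 668]);
translate([996, 460, 0]) cube([58, 58, 668]);
translate([488, 1297, 0]) cube([58, 58, 668]);
translate([996, 1297, 0]) cube([58, 58, 668]);
translate([546, 460, 552]) cube([450, 58, 116]);
translate([546, 1297, 552]) cube([450, 58, 116]);
translate([488, 518, 552]) cube([58, 779, 116]);
translate([996, 518, 552]) cube([58, 779, 116]);


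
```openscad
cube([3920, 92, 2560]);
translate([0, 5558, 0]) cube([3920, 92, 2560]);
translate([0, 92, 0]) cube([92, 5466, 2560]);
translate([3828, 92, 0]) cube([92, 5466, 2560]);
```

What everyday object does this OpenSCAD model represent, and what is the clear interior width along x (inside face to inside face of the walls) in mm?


A house (or room) frame. The interior width is 3736 mm.

Four 2560 mm walls enclosing a rectangle with no floor or roof — a room or house frame. Outside width is 3920 mm and wall thickness is 92 mm, so the interior width is 3920 − 2 × 92 = 3736 mm.


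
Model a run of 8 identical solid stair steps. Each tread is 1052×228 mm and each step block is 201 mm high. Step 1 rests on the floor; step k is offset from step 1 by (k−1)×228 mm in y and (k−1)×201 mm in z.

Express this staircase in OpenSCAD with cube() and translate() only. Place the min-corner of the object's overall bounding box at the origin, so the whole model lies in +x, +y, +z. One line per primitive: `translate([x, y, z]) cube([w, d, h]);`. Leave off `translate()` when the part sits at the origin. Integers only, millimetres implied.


cube([1052, 228, 201]);
translate([0, 228, 201]) cube([1052, 228, 201]);
translate([0, 456, 402]) cube([1052, 228, 201]);
translate([0, 684, 603]) cube([1052, 228, 201]);
translate([0, 912, 804]) cube([1052, 228, 201]);
translate([0, 1140, 1005]) cube([1052, 228, 201]);
translate([0, 1368, 1206]) cube([1052, 228, 201]);
translate([0, 1596, 1407]) cube([1052, 228, 201]);


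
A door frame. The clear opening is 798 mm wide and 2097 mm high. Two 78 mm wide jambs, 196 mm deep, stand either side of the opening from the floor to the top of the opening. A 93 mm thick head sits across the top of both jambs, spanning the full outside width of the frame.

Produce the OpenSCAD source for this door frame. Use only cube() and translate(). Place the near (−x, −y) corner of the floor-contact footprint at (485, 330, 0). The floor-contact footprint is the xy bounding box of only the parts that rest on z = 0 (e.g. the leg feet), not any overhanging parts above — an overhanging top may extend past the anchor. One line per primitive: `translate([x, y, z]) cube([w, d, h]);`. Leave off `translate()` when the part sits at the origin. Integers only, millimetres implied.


translate([485, 330, 0]) cube([78, 196, 2097]);
translate([1361, 330, 0]) cube([78, 196, 2097]);
translate([485, 330, 2097]) cube([954, 196, 93]);


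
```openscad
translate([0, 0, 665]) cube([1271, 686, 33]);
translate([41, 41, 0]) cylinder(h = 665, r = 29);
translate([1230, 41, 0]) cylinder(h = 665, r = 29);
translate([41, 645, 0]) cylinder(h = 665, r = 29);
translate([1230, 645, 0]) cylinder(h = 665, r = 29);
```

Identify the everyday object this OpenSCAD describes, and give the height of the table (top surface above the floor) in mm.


A table. The table height is 698 mm.

A 1271×686×33 slab sits at z = 665 on four Ø58 mm round legs — a table. The top surface is at 665 + 33 = 698 mm.


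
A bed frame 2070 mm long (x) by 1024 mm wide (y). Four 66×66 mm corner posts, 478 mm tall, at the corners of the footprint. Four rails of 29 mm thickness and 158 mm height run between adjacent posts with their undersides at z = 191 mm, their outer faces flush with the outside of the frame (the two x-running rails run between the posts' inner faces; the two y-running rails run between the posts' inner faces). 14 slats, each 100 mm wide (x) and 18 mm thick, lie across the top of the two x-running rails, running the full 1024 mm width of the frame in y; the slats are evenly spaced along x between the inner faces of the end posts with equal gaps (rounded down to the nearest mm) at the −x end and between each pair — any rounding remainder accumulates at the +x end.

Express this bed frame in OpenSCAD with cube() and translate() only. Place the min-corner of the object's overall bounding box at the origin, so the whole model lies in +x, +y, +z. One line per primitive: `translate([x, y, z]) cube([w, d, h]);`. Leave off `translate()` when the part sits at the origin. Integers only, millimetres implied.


cube([66, 66, 478]);
translate([0, 958, 0]) cube([66, 66, 478]);
translate([2004, 0, 0]) cube([66, 66, 478]);
translate([2004, 958, 0]) cube([66, 66, 478]);
translate([66, 0, 191]) cube([1938, 29, 158]);
translate([66, 995, 191]) cube([1938, 29, 158]);
translate([0, 66, 191]) cube([29, 892, 158]);
translate([2041, 66, 191]) cube([29, 892, 158]);
translate([101, 0, 349]) cube([100, 1024, 18]);
translate([236, 0, 349]) cube([100, 1024, 18]);
translate([371, 0, 349]) cube([100, 1024, 18]);
translate([506, 0, 349]) cube([100, 1024, 18]);
translate([641, 0, 349]) cube([100, 1024, 18]);
translate([776, 0, 349]) cube([100, 1024, 18]);
translate([911, 0, 349]) cube([100, 1024, 18]);
translate([1046, 0, 349]) cube([100, 1024, 18]);
translate([1181, 0, 349]) cube([100, 1024, 18]);
translate([1316, 0, 349]) cube([100, 1024, 18]);
translate([1451, 0, 349]) cube([100, 1024, 18]);
translate([1586, 0, 349]) cube([100, 1024, 18]);
translate([1721, 0, 349]) cube([100, 1024, 18]);
translate([1856, 0, 349]) cube([100, 1024, 18]);


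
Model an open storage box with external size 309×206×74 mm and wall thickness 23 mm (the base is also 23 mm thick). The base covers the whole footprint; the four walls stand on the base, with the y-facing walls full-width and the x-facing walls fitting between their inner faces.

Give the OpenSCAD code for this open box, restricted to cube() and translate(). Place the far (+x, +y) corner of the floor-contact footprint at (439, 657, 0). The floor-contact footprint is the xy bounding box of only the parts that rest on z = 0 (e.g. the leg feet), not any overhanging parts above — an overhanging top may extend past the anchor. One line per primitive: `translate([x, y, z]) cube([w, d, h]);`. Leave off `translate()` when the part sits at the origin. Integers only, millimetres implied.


translate([130, 451, 0]) cube([309, 206, 23]);
translate([130, 451, 23]) cube([309, 23, 51]);
translate([130, 634, 23]) cube([309, 23, 51]);
translate([130, 474, 23]) cube([23, 160, 51]);
translate([416, 474, 23]) cube([23, 160, 51]);


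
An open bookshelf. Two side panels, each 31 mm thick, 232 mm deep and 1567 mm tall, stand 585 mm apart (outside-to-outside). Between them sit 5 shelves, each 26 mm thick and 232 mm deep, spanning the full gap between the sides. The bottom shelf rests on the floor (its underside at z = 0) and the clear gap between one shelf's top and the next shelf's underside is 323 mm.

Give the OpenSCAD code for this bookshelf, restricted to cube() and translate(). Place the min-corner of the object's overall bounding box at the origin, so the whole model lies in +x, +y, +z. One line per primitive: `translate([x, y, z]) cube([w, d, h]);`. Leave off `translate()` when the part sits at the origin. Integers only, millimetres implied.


cube([31, 232, 1567]);
translate([554, 0, 0]) cube([31, 232, 1567]);
translate([31, 0, 0]) cube([523, 232, 26]);
translate([31, 0, 349]) cube([523, 232, 26]);
translate([31, 0, 698]) cube([523, 232, 26]);
translate([31, 0, 1047]) cube([523, 232, 26]);
translate([31, 0, 1396]) cube([523, 232, 26]);


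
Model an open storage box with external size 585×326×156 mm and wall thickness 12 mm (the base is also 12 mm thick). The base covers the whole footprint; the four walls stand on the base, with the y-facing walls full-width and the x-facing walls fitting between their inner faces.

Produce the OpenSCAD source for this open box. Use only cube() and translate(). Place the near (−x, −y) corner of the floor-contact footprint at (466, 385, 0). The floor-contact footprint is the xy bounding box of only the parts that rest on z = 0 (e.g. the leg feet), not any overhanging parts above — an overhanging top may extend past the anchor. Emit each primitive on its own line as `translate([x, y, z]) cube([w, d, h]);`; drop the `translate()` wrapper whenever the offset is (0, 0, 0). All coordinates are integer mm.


translate([466, 385, 0]) cube([585, 326, 12]);
translate([466, 385, 12]) cube([585, 12, 144]);
translate([466, 699, 12]) cube([585, 12, 144]);
translate([466, 397, 12]) cube([12, 302, 144]);
translate([1039, 397, 12]) cube([12, 302, 144]);


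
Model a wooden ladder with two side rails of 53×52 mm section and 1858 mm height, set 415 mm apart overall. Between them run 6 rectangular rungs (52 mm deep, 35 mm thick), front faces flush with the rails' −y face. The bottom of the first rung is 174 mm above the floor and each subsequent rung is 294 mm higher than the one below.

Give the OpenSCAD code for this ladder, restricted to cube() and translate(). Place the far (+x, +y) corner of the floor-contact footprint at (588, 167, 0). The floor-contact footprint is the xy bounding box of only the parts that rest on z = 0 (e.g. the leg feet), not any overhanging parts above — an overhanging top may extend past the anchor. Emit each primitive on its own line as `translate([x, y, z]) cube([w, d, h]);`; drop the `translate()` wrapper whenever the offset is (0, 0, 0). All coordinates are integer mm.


// rung span = 415 - 2*53 = 309
// rung[k] z = 174 + k*294
translate([173, 115, 0]) cube([53, 52, 1858]);
translate([535, 115, 0]) cube([53, 52, 1858]);
translate([226, 115, 174]) cube([309, 52, 35]);
translate([226, 115, 468]) cube([309, 52, 35]);
translate([226, 115, 762]) cube([309, 52, 35]);
translate([226, 115, 1056]) cube([309, 52, 35]);
translate([226, 115, 1350]) cube([309, 52, 35]);
translate([226, 115, 1644]) cube([309, 52, 35]);


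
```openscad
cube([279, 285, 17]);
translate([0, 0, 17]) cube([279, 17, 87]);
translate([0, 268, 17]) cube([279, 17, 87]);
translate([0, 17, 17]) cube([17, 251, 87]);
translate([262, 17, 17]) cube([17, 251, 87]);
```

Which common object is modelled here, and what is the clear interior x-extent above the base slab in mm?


An open box. The internal width is 245 mm.

A 279×285 base slab with four walls standing on it — an open box. The base is 279 mm wide and the walls are 17 mm thick, so the internal width is 279 − 2 × 17 = 245 mm.


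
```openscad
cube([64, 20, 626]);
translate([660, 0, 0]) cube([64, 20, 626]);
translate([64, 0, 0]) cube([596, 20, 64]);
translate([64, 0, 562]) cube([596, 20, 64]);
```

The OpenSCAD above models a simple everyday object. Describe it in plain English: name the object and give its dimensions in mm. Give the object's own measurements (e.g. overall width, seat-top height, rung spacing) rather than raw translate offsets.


A rectangular picture frame lying in the x–z plane (depth along y). The opening is 596 mm wide (x) by 498 mm tall (z), surrounded by a border 64 mm wide on all four sides. The frame is 20 mm deep and is made of two full-height vertical stiles with two horizontal rails fitted between them.


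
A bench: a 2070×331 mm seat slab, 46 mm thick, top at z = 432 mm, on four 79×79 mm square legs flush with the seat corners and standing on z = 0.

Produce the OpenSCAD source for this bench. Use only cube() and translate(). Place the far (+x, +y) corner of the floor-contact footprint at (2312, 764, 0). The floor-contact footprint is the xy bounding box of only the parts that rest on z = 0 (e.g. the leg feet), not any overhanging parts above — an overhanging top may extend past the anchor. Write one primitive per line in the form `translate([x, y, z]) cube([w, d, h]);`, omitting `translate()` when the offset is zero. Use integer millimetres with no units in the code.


translate([242, 433, 386]) cube([2070, 331, 46]);
translate([242, 433, 0]) cube([79, 79, 386]);
translate([242, 685, 0]) cube([79, 79, 386]);
translate([2233, 433, 0]) cube([79, 79, 386]);
translate([2233, 685, 0]) cube([79, 79, 386]);


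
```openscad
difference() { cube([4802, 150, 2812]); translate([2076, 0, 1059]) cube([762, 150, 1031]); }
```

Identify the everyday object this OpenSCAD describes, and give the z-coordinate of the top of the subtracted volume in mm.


A wall with a window opening. The window head height is 2090 mm.

A wall with a rectangular opening subtracted — a window. Sill at z = 1059, opening 1031 mm tall, so the head is at 1059 + 1031 = 2090 mm.


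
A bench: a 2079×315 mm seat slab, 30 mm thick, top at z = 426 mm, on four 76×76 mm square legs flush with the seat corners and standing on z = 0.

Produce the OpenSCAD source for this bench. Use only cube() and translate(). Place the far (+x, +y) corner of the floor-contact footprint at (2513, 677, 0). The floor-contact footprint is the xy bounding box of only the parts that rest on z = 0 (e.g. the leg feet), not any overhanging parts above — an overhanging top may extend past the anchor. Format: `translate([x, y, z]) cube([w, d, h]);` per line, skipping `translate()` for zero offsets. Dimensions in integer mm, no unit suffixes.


translate([434, 362, 396]) cube([2079, 315, 30]);
translate([434, 362, 0]) cube([76, 76, 396]);
translate([434, 601, 0]) cube([76, 76, 396]);
translate([2437, 362, 0]) cube([76, 76, 396]);
translate([2437, 601, 0]) cube([76, 76, 396]);


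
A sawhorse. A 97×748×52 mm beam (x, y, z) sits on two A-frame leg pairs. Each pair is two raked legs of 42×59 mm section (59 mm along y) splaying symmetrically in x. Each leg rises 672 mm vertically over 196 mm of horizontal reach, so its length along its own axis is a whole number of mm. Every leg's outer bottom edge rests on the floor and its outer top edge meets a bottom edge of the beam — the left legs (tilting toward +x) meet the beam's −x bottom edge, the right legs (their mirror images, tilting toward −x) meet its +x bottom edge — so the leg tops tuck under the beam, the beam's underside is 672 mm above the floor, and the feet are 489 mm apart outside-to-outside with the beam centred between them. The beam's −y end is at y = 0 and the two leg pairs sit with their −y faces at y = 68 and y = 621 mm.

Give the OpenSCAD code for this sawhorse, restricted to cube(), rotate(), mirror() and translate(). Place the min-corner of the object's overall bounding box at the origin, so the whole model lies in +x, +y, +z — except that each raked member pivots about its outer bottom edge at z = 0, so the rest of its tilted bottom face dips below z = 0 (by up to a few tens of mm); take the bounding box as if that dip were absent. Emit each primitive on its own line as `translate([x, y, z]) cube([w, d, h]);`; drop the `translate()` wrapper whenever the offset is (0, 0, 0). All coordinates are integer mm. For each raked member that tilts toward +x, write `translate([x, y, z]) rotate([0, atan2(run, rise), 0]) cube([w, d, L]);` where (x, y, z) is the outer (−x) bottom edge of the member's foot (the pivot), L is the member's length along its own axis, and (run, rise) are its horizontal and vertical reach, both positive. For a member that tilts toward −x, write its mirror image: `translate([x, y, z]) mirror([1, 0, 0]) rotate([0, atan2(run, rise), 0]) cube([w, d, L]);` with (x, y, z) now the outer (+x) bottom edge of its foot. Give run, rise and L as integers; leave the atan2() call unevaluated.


translate([196, 0, 672]) cube([97, 748, 52]);
translate([0, 68, 0]) rotate([0, atan2(196, 672), 0]) cube([42, 59, 700]);
translate([489, 68, 0]) mirror([1, 0, 0]) rotate([0, atan2(196, 672), 0]) cube([42, 59, 700]);
translate([0, 621, 0]) rotate([0, atan2(196, 672), 0]) cube([42, 59, 700]);
translate([489, 621, 0]) mirror([1, 0, 0]) rotate([0, atan2(196, 672), 0]) cube([42, 59, 700]);


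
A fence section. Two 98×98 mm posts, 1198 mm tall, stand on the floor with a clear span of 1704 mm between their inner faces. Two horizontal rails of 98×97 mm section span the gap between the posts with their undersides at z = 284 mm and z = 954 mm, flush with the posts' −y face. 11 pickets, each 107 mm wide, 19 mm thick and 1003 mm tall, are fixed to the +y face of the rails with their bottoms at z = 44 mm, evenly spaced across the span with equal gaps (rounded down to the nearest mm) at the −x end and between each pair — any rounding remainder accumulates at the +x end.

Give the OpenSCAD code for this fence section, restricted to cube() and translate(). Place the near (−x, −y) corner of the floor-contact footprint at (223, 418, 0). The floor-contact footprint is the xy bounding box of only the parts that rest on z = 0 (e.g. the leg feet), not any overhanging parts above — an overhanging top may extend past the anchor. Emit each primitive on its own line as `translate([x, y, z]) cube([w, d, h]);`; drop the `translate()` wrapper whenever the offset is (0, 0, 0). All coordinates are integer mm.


translate([223, 418, 0]) cube([98, 98, 1198]);
translate([2025, 418, 0]) cube([98, 98, 1198]);
translate([321, 418, 284]) cube([1704, 98, 97]);
translate([321, 418, 954]) cube([1704, 98, 97]);
translate([364, 516, 44]) cube([107, 19, 1003]);
translate([514, 516, 44]) cube([107, 19, 1003]);
translate([664, 516, 44]) cube([107, 19, 1003]);
translate([814, 516, 44]) cube([107, 19, 1003]);
translate([964, 516, 44]) cube([107, 19, 1003]);
translate([1114, 516, 44]) cube([107, 19, 1003]);
translate([1264, 516, 44]) cube([107, 19, 1003]);
translate([1414, 516, 44]) cube([107, 19, 1003]);
translate([1564, 516, 44]) cube([107, 19, 1003]);
translate([1714, 516, 44]) cube([107, 19, 1003]);
translate([1864, 516, 44]) cube([107, 19, 1003]);


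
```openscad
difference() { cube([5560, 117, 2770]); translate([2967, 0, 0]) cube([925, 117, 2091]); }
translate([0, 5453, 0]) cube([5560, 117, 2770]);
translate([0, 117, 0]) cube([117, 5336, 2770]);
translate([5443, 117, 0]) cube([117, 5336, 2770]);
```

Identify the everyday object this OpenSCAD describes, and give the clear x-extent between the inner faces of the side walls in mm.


A single room. The interior width is 5326 mm.

Four walls enclosing a rectangle with a door in the front wall — a room. Outside width 5560 minus two 117 mm walls gives 5326 mm.


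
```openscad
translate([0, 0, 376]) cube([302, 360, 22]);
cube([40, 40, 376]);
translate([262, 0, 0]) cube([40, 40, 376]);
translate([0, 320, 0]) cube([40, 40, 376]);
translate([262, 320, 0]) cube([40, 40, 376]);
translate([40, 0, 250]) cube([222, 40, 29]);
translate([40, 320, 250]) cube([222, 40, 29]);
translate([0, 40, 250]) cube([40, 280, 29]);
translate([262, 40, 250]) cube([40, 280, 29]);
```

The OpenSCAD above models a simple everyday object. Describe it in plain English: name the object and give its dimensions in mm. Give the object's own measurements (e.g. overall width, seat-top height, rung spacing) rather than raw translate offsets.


A four-legged stool. The seat is a 302×360×22 mm slab whose top surface is at z = 398 mm; four square legs, each 40×40 mm in cross-section, run from the floor (z = 0) to the underside of the seat, each flush with a corner of the seat. Four stretchers, 40 mm wide and 29 mm tall, connect adjacent legs with their undersides at z = 250 mm, each running between the inner faces of the legs it joins and aligned with the legs' outer faces on the other axis.


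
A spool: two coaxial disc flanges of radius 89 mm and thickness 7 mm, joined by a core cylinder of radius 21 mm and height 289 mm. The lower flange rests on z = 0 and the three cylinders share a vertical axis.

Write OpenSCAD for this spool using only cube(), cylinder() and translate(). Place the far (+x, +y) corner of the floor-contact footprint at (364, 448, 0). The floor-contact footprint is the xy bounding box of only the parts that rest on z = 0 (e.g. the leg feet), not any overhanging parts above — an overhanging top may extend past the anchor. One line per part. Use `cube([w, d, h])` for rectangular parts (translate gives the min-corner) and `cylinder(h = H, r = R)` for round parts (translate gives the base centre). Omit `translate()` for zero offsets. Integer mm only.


translate([275, 359, 0]) cylinder(h = 7, r = 89);
translate([275, 359, 7]) cylinder(h = 289, r = 21);
translate([275, 359, 296]) cylinder(h = 7, r = 89);


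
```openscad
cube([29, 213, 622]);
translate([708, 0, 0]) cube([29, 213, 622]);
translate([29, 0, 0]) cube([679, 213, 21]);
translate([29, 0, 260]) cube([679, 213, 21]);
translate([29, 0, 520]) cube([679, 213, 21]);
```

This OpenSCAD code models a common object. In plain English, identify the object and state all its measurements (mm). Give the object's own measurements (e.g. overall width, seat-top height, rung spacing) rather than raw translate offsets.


An open bookshelf. Two side panels, each 29 mm thick, 213 mm deep and 622 mm tall, stand 737 mm apart (outside-to-outside). Between them sit 3 shelves, each 21 mm thick and 213 mm deep, spanning the full gap between the sides. The bottom shelf rests on the floor (its underside at z = 0) and the clear gap between one shelf's top and the next shelf's underside is 239 mm.


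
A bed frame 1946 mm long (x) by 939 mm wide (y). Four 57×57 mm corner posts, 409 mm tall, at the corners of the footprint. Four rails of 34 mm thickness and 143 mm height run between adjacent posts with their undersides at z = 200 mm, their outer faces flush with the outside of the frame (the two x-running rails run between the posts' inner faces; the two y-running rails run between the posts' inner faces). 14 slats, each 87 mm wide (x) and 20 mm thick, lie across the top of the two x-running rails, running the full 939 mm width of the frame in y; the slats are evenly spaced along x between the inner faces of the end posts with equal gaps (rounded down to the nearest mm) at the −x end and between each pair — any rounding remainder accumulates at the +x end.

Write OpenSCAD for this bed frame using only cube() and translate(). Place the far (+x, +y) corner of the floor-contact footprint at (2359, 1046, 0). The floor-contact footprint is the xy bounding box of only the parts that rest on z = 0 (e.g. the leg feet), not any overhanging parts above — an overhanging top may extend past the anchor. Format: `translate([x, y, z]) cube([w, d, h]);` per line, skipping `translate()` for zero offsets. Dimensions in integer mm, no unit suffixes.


translate([413, 107, 0]) cube([57, 57, 409]);
translate([413, 989, 0]) cube([57, 57, 409]);
translate([2302, 107, 0]) cube([57, 57, 409]);
translate([2302, 989, 0]) cube([57, 57, 409]);
translate([470, 107, 200]) cube([1832, 34, 143]);
translate([470, 1012, 200]) cube([1832, 34, 143]);
translate([413, 164, 200]) cube([34, 825, 143]);
translate([2325, 164, 200]) cube([34, 825, 143]);
translate([510, 107, 343]) cube([87, 939, 20]);
translate([637, 107, 343]) cube([87, 939, 20]);
translate([764, 107, 343]) cube([87, 939, 20]);
translate([891, 107, 343]) cube([87, 939, 20]);
translate([1018, 107, 343]) cube([87, 939, 20]);
translate([1145, 107, 343]) cube([87, 939, 20]);
translate([1272, 107, 343]) cube([87, 939, 20]);
translate([1399, 107, 343]) cube([87, 939, 20]);
translate([1526, 107, 343]) cube([87, 939, 20]);
translate([1653, 107, 343]) cube([87, 939, 20]);
translate([1780, 107, 343]) cube([87, 939, 20]);
translate([1907, 107, 343]) cube([87, 939, 20]);
translate([2034, 107, 343]) cube([87, 939, 20]);
translate([2161, 107, 343]) cube([87, 939, 20]);


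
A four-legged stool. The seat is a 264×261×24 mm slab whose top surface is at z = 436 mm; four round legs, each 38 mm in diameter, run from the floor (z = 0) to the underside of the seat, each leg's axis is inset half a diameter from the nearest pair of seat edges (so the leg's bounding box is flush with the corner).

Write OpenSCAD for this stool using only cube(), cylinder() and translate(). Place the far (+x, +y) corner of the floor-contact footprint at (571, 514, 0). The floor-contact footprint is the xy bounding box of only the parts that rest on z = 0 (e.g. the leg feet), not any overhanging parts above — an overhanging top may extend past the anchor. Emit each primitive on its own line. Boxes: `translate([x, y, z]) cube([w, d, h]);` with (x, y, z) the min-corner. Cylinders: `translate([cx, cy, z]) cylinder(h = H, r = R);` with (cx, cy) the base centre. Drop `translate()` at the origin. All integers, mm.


translate([307, 253, 412]) cube([264, 261, 24]);
translate([326, 272, 0]) cylinder(h = 412, r = 19);
translate([552, 272, 0]) cylinder(h = 412, r = 19);
translate([326, 495, 0]) cylinder(h = 412, r = 19);
translate([552, 495, 0]) cylinder(h = 412, r = 19);


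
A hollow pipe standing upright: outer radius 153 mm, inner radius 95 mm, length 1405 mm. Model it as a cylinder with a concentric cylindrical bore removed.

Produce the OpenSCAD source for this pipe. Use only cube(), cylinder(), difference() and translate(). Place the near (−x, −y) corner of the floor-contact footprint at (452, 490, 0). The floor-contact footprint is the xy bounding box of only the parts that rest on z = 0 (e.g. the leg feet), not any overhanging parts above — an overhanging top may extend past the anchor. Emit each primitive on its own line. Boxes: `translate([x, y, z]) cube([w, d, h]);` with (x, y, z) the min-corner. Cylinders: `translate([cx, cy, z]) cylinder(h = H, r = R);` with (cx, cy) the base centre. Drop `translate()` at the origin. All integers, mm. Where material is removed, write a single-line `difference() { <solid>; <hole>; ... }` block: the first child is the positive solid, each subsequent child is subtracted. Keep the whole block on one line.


difference() { translate([605, 643, 0]) cylinder(h = 1405, r = 153); translate([605, 643, 0]) cylinder(h = 1405, r = 95); }


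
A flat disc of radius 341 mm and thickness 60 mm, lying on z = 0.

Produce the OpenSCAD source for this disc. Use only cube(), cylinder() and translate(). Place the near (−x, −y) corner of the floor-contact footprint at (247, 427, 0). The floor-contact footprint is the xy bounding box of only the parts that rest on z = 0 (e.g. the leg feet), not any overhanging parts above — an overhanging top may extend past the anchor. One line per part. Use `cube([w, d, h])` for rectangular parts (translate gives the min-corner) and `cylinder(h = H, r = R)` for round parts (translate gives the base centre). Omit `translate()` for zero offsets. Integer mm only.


translate([588, 768, 0]) cylinder(h = 60, r = 341);


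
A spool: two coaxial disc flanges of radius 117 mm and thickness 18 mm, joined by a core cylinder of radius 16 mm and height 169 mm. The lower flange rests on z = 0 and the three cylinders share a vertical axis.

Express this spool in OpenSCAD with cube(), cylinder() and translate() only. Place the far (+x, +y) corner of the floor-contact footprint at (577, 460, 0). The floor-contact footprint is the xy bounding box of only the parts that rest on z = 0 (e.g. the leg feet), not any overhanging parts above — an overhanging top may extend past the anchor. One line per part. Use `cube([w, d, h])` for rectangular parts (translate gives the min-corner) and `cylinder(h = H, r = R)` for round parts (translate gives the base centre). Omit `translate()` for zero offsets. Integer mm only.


translate([460, 343, 0]) cylinder(h = 18, r = 117);
translate([460, 343, 18]) cylinder(h = 169, r = 16);
translate([460, 343, 187]) cylinder(h = 18, r = 117);


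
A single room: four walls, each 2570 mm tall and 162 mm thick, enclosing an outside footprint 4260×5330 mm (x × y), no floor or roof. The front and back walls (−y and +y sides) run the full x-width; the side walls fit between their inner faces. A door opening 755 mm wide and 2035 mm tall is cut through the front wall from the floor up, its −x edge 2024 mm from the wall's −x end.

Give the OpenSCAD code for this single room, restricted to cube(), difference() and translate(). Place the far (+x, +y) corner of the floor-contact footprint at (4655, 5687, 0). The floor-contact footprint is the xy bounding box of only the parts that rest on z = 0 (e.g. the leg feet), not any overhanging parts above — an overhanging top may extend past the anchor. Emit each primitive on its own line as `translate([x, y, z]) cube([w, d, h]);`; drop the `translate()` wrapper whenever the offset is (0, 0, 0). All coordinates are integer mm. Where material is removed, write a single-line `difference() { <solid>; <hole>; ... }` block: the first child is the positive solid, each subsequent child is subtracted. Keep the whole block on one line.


difference() { translate([395, 357, 0]) cube([4260, 162, 2570]); translate([2419, 357, 0]) cube([755, 162, 2035]); }
translate([395, 5525, 0]) cube([4260, 162, 2570]);
translate([395, 519, 0]) cube([162, 5006, 2570]);
translate([4493, 519, 0]) cube([162, 5006, 2570]);
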